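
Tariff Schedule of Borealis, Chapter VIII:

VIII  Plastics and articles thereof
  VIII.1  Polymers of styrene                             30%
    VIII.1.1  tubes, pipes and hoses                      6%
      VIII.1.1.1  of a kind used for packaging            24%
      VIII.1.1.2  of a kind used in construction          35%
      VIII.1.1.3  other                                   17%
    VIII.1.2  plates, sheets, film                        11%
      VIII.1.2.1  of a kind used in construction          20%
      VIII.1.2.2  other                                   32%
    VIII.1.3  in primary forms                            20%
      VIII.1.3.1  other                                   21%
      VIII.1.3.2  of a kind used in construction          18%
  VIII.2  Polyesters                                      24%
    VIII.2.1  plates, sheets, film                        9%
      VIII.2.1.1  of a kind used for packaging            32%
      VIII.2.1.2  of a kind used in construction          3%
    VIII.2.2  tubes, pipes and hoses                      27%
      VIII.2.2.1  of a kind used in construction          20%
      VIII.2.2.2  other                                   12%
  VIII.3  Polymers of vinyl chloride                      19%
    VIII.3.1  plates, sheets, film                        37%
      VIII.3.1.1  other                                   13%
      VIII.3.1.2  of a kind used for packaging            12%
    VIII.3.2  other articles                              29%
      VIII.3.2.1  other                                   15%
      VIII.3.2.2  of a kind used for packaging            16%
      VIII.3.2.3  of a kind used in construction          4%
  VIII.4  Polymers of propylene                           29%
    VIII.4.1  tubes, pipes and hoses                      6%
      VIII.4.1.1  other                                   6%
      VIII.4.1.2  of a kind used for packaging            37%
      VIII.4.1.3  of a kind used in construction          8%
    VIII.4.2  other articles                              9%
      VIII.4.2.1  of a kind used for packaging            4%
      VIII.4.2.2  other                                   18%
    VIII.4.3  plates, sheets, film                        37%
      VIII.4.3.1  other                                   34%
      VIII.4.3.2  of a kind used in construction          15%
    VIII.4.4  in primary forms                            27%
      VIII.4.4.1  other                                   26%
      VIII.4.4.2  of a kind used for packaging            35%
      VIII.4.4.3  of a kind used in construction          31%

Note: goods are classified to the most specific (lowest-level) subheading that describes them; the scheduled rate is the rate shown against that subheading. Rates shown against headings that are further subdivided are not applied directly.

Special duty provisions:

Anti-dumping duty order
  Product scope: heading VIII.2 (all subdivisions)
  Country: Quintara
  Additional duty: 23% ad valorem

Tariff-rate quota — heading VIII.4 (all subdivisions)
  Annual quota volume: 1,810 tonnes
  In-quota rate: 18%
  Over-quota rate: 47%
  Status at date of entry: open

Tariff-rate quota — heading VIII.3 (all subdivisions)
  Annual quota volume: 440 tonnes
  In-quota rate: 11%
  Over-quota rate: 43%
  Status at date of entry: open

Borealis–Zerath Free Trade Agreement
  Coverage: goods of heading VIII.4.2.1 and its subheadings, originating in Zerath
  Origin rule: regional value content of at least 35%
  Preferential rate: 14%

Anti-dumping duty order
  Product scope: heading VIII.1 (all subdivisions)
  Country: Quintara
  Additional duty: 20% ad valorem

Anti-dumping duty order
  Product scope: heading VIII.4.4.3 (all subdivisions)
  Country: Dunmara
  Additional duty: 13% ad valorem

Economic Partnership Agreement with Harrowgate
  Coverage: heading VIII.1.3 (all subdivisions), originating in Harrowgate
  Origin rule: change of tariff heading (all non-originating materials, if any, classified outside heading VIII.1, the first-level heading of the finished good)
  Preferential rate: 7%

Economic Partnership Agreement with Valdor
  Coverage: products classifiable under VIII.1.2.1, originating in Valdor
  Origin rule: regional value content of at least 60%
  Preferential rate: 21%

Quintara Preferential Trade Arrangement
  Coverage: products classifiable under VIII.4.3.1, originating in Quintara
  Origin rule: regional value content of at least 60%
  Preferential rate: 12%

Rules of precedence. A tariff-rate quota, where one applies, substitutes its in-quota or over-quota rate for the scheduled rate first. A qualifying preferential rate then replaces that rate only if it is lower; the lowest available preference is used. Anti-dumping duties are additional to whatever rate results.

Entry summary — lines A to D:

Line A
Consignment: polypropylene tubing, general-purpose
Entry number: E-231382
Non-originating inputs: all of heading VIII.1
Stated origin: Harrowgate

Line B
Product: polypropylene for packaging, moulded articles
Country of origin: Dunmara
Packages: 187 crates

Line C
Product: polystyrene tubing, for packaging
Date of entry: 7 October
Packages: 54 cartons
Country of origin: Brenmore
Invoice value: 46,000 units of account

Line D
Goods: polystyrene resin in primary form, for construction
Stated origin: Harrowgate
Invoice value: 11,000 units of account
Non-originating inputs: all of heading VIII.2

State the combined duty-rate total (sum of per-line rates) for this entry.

Line A: polypropylene → VIII.4; tubing → VIII.4.1; general-purpose → VIII.4.1.1. Scheduled 6%. quota on VIII.4 open → in-quota 18%; Harrowgate agreement on VIII.1.3: VIII.4.1.1 not covered. → 18%.
Line B: polypropylene → VIII.4; moulded articles → VIII.4.2; for packaging → VIII.4.2.1. Scheduled 4%. quota on VIII.4 open → in-quota 18%. → 18%.
Line C: polystyrene → VIII.1; tubing → VIII.1.1; for packaging → VIII.1.1.1. Scheduled 24%. No special measure applies. → 24%.
Line D: polystyrene → VIII.1; resin in primary form → VIII.1.3; for construction → VIII.1.3.2. Scheduled 18%. Harrowgate agreement on VIII.1.3: CTH met → 7% available; preferential 7%. → 7%.
Sum: 18% + 18% + 24% + 7% = 67%.

67%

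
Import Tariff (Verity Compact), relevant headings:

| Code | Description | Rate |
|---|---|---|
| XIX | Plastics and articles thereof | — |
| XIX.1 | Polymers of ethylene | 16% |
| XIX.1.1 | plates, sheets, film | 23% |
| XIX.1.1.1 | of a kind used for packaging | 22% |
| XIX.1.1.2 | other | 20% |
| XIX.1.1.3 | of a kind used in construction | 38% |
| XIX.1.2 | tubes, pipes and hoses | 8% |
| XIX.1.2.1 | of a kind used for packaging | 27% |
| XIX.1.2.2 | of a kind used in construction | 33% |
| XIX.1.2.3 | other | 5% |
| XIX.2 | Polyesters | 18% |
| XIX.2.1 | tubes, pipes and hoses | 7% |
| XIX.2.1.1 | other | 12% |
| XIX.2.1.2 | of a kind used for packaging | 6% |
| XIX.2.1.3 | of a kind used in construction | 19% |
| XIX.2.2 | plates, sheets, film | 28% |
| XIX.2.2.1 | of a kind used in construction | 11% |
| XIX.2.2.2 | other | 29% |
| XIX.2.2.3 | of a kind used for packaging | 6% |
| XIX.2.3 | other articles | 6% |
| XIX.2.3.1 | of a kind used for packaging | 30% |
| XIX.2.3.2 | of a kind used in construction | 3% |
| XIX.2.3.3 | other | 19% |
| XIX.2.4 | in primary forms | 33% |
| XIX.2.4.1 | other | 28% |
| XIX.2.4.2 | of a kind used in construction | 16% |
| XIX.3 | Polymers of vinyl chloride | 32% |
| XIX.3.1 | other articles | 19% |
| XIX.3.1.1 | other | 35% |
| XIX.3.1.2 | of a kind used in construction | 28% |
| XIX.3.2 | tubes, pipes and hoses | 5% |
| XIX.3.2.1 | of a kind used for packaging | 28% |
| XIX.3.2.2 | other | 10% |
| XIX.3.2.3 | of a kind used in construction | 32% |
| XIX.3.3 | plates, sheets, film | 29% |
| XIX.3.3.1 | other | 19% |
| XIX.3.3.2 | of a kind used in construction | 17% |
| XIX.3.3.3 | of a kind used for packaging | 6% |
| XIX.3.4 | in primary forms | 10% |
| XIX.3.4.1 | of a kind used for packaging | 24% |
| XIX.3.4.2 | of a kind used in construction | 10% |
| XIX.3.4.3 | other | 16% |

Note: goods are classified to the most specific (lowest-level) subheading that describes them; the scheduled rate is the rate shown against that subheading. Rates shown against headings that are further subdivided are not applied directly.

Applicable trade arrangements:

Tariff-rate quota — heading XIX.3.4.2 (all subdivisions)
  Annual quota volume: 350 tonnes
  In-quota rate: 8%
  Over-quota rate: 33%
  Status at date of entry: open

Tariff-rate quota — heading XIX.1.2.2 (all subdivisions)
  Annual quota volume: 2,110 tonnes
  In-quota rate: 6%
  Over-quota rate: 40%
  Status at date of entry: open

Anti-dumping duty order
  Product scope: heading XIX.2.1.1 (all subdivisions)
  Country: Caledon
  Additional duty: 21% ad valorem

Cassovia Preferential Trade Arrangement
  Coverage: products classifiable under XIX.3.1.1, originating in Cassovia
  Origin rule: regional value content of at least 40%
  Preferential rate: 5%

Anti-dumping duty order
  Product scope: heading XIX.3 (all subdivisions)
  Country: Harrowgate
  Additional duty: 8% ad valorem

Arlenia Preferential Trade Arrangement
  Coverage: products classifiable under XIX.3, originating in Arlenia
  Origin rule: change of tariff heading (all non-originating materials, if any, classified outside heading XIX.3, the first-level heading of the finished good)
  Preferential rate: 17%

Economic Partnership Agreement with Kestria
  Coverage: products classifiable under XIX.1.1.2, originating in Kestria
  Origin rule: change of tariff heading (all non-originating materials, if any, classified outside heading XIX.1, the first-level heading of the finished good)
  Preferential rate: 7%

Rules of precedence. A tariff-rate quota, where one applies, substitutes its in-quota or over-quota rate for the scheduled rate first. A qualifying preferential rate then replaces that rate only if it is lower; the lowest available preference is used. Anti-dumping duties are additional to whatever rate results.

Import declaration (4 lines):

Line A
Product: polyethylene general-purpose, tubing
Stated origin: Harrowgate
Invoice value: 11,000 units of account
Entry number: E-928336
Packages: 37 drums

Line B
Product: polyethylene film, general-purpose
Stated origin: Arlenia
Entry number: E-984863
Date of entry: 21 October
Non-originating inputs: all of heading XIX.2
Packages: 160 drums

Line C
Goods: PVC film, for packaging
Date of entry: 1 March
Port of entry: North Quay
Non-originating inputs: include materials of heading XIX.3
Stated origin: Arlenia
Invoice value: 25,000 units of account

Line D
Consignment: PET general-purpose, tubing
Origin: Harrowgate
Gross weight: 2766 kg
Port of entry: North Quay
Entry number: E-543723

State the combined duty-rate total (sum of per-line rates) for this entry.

Line A: polyethylene → XIX.1; tubing → XIX.1.2; general-purpose → XIX.1.2.3. Scheduled 5%. No special measure applies. → 5%.
Line B: polyethylene → XIX.1; film → XIX.1.1; general-purpose → XIX.1.1.2. Scheduled 20%. Arlenia agreement on XIX.3: XIX.1.1.2 not covered. → 20%.
Line C: PVC → XIX.3; film → XIX.3.3; for packaging → XIX.3.3.3. Scheduled 6%. Arlenia agreement on XIX.3: CTH not met. → 6%.
Line D: PET → XIX.2; tubing → XIX.2.1; general-purpose → XIX.2.1.1. Scheduled 12%. No special measure applies. → 12%.
Sum: 5% + 20% + 6% + 12% = 43%.

43%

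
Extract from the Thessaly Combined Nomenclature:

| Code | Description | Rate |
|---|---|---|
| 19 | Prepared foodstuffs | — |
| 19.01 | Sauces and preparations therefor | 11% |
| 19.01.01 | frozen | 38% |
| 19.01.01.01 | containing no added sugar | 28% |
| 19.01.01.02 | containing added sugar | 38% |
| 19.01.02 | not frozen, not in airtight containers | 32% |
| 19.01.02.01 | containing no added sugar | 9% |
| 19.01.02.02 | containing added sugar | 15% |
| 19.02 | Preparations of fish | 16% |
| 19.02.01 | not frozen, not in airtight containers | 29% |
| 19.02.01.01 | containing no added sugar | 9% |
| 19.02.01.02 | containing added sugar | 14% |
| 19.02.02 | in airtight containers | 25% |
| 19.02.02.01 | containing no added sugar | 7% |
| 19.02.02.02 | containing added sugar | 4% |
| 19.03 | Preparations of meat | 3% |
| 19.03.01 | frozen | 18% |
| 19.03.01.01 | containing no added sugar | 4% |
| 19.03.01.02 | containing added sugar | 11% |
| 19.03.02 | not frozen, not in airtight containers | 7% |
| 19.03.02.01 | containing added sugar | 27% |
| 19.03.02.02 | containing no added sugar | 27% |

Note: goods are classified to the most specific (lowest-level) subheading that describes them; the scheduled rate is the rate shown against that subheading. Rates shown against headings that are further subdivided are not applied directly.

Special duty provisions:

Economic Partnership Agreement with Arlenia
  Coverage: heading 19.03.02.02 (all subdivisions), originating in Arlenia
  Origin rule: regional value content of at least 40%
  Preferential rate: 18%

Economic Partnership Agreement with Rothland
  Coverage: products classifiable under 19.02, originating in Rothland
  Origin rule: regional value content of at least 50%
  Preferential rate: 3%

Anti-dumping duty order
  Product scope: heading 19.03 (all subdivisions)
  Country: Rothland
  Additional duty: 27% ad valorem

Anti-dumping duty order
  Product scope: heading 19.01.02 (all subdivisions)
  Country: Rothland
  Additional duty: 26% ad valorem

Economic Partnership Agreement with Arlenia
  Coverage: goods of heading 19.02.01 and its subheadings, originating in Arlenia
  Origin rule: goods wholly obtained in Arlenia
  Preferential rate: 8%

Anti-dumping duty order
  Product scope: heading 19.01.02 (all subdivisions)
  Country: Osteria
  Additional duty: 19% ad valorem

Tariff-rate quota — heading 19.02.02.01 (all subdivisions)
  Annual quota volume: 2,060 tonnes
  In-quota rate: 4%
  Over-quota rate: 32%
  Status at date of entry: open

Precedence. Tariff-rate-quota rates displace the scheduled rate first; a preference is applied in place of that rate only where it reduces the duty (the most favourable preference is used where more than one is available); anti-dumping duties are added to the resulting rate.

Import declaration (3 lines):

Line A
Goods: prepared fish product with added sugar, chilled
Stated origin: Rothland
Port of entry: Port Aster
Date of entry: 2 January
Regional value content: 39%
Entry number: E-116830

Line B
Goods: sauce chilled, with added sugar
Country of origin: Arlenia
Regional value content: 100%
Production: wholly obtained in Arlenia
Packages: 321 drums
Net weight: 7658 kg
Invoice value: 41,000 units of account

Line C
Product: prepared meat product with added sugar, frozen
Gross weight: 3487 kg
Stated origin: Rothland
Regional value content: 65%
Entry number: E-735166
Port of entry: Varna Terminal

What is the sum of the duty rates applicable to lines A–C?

67%

Line A: prepared fish product → 19.02; chilled → 19.02.01; with added sugar → 19.02.01.02. Scheduled 14%. Rothland agreement on 19.02: RVC < 50%. → 14%.
Line B: sauce → 19.01; chilled → 19.01.02; with added sugar → 19.01.02.02. Scheduled 15%. Arlenia agreement on 19.03.02.02: 19.01.02.02 not covered; Arlenia agreement on 19.02.01: 19.01.02.02 not covered. → 15%.
Line C: prepared meat product → 19.03; frozen → 19.03.01; with added sugar → 19.03.01.02. Scheduled 11%. Rothland agreement on 19.02: 19.03.01.02 not covered; anti-dumping (Rothland, 19.03): +27%; total 11% + 27% = 38%. → 38%.
Sum: 14% + 15% + 38% = 67%.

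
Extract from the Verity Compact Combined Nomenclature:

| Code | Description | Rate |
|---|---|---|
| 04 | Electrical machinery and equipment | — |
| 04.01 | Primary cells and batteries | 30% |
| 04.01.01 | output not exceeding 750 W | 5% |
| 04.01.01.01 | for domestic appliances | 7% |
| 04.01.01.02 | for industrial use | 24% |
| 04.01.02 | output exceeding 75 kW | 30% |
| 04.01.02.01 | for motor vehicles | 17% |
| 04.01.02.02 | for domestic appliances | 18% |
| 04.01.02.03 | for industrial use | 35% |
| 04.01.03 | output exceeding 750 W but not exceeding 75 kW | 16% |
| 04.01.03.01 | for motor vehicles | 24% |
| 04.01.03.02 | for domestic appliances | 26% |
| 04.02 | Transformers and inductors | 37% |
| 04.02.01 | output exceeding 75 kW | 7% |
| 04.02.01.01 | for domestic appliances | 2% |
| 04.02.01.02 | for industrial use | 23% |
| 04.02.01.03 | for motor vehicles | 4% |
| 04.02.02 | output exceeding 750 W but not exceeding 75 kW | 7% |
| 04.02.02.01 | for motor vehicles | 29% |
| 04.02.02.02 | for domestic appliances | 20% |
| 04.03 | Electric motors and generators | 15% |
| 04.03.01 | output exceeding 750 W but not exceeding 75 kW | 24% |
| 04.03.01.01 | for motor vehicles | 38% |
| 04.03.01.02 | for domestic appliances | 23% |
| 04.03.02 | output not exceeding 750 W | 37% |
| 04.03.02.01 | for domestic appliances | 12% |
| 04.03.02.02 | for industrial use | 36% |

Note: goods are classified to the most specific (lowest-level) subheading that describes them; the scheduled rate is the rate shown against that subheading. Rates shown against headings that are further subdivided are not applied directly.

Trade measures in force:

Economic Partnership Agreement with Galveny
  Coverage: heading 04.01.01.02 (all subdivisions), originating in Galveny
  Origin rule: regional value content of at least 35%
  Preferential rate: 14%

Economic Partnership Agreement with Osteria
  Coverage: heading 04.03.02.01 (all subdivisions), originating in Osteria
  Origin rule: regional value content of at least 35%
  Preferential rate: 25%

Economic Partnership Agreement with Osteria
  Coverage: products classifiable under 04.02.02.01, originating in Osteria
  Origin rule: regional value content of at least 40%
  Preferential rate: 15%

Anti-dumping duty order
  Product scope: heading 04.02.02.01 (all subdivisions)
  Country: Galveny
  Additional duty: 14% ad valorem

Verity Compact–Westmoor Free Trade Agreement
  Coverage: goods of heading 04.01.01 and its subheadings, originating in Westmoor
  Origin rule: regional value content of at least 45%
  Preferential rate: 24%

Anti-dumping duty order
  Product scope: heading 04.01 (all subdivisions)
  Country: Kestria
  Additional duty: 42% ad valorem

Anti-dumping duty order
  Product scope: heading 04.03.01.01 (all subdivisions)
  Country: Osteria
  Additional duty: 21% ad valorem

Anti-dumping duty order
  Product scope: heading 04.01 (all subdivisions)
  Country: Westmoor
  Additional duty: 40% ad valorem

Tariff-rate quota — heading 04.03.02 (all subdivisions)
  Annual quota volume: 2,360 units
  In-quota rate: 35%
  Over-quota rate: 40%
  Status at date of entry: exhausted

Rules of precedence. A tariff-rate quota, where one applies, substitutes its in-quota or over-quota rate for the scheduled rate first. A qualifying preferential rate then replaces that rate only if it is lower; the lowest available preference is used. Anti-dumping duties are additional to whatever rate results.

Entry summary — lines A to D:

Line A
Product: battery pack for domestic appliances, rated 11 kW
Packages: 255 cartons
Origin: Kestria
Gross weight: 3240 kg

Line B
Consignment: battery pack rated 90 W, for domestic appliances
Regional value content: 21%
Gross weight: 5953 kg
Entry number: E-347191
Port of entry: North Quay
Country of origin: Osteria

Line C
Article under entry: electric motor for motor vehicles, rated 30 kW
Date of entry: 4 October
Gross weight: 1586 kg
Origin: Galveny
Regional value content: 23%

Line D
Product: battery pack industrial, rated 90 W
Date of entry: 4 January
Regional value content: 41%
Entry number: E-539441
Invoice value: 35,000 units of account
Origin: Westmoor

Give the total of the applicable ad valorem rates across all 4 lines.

Line A: battery pack → 04.01; rated 11 kW → 04.01.03; for domestic appliances → 04.01.03.02. Scheduled 26%. anti-dumping (Kestria, 04.01): +42%; total 26% + 42% = 68%. → 68%.
Line B: battery pack → 04.01; rated 90 W → 04.01.01; for domestic appliances → 04.01.01.01. Scheduled 7%. Osteria agreement on 04.03.02.01: 04.01.01.01 not covered; Osteria agreement on 04.02.02.01: 04.01.01.01 not covered. → 7%.
Line C: electric motor → 04.03; rated 30 kW → 04.03.01; for motor vehicles → 04.03.01.01. Scheduled 38%. Galveny agreement on 04.01.01.02: 04.03.01.01 not covered. → 38%.
Line D: battery pack → 04.01; rated 90 W → 04.01.01; industrial → 04.01.01.02. Scheduled 24%. Westmoor agreement on 04.01.01: RVC < 45%; anti-dumping (Westmoor, 04.01): +40%; total 24% + 40% = 64%. → 64%.
Sum: 68% + 7% + 38% + 64% = 177%.

177%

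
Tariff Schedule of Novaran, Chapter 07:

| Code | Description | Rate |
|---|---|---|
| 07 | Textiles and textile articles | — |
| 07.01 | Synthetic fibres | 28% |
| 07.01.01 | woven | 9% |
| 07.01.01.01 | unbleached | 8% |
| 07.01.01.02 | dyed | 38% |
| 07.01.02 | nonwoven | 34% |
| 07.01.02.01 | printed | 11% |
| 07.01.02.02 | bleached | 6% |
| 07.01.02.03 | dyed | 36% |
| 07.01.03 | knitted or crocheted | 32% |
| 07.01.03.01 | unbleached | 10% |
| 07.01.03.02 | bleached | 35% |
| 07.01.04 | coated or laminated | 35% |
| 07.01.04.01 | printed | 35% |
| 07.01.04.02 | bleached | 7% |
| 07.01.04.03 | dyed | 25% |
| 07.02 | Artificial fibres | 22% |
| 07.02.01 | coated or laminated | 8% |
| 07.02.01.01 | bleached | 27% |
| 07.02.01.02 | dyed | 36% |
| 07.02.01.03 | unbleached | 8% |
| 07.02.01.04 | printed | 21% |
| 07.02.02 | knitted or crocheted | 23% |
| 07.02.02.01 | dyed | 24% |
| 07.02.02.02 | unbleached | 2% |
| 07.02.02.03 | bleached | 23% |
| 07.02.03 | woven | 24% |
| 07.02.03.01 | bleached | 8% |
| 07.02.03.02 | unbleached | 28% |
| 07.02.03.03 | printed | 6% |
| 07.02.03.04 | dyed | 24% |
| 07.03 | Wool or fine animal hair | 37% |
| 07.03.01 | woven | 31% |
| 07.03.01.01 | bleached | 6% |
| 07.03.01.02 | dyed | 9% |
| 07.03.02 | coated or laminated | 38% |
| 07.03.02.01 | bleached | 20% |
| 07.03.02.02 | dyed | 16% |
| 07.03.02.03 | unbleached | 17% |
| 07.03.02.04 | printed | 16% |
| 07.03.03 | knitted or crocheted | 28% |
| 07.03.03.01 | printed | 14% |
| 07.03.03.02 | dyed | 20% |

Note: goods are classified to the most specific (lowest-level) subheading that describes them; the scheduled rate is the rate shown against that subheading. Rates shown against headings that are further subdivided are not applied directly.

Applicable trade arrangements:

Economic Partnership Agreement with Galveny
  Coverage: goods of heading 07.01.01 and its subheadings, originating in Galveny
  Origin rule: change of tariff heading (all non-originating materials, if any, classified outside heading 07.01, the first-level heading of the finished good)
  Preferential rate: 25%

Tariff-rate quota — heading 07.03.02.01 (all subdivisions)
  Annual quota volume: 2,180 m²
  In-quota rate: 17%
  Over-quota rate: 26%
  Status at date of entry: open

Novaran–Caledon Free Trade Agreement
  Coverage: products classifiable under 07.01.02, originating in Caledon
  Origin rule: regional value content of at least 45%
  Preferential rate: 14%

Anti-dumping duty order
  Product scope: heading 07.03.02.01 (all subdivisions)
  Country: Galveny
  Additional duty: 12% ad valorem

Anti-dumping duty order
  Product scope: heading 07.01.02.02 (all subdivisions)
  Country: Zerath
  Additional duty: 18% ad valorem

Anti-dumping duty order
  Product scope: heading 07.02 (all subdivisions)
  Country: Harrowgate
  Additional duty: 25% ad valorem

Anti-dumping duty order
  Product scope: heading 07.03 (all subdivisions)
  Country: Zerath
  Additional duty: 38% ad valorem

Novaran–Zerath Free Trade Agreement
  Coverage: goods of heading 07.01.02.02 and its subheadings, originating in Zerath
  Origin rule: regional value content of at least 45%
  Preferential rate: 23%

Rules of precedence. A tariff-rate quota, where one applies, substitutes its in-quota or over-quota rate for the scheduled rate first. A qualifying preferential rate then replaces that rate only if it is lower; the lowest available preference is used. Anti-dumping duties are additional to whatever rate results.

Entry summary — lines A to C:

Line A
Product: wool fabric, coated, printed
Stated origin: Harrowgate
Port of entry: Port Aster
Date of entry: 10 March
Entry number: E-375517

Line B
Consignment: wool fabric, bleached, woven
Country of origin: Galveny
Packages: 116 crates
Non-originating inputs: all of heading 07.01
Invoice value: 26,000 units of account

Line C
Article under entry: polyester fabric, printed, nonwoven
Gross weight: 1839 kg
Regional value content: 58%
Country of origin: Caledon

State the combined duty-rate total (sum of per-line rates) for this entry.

33%

Line A: wool → 07.03; coated → 07.03.02; printed → 07.03.02.04. Scheduled 16%. No special measure applies. → 16%.
Line B: wool → 07.03; woven → 07.03.01; bleached → 07.03.01.01. Scheduled 6%. Galveny agreement on 07.01.01: 07.03.01.01 not covered. → 6%.
Line C: polyester → 07.01; nonwoven → 07.01.02; printed → 07.01.02.01. Scheduled 11%. Caledon agreement on 07.01.02: RVC ≥ 45% → 14% available; preference 14% not lower than 11% → no reduction. → 11%.
Sum: 16% + 6% + 11% = 33%.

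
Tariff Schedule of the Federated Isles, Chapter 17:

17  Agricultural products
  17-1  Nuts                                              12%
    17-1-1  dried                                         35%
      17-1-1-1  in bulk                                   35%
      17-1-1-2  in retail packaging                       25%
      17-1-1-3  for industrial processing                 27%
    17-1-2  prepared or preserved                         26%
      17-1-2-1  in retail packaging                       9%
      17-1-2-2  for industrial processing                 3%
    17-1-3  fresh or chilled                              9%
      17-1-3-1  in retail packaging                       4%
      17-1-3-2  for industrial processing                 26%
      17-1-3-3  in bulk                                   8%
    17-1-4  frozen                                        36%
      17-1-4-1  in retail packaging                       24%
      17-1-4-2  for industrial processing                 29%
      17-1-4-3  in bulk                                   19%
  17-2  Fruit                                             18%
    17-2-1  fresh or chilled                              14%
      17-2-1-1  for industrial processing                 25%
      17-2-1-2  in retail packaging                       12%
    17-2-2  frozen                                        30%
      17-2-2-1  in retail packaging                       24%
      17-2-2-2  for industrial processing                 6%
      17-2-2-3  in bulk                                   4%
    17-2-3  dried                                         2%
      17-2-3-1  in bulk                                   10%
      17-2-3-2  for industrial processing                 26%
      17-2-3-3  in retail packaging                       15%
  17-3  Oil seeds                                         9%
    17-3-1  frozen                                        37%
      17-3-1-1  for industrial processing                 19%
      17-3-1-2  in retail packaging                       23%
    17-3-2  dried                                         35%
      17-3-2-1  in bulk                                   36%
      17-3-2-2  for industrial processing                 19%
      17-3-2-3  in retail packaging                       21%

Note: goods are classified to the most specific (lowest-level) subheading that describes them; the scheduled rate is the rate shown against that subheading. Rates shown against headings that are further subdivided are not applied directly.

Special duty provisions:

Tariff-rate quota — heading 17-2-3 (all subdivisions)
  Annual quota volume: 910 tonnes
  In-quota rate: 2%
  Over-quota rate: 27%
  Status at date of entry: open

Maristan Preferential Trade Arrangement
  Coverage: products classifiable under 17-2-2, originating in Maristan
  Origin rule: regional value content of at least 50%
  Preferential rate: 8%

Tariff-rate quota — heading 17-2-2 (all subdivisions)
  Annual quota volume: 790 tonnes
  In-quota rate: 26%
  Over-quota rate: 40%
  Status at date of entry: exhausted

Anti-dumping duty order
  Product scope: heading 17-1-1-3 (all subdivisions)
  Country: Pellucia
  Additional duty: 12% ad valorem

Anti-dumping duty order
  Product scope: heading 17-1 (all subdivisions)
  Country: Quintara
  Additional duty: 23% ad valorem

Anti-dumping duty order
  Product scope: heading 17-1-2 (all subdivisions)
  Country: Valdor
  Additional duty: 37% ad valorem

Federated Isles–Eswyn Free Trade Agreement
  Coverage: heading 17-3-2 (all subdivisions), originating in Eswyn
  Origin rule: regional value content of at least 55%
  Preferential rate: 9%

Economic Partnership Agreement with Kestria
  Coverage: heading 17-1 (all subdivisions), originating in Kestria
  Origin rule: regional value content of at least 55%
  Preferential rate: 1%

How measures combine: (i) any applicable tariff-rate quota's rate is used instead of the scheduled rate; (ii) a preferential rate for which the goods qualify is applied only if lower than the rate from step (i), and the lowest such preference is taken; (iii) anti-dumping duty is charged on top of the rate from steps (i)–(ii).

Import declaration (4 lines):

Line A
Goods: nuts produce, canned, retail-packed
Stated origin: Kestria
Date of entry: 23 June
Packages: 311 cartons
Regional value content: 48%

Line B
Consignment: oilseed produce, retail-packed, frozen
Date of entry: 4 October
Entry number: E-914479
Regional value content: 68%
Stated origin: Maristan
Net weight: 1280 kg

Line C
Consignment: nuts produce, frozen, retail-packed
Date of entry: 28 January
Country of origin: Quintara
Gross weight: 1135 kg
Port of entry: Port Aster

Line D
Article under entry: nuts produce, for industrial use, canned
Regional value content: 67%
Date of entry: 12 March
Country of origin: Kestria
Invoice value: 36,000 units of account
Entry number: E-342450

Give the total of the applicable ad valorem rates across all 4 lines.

80%

Line A: nuts → 17-1; canned → 17-1-2; retail-packed → 17-1-2-1. Scheduled 9%. Kestria agreement on 17-1: RVC < 55%. → 9%.
Line B: oilseed → 17-3; frozen → 17-3-1; retail-packed → 17-3-1-2. Scheduled 23%. Maristan agreement on 17-2-2: 17-3-1-2 not covered. → 23%.
Line C: nuts → 17-1; frozen → 17-1-4; retail-packed → 17-1-4-1. Scheduled 24%. anti-dumping (Quintara, 17-1): +23%; total 24% + 23% = 47%. → 47%.
Line D: nuts → 17-1; canned → 17-1-2; for industrial use → 17-1-2-2. Scheduled 3%. Kestria agreement on 17-1: RVC ≥ 55% → 1% available; preferential 1%. → 1%.
Sum: 9% + 23% + 47% + 1% = 80%.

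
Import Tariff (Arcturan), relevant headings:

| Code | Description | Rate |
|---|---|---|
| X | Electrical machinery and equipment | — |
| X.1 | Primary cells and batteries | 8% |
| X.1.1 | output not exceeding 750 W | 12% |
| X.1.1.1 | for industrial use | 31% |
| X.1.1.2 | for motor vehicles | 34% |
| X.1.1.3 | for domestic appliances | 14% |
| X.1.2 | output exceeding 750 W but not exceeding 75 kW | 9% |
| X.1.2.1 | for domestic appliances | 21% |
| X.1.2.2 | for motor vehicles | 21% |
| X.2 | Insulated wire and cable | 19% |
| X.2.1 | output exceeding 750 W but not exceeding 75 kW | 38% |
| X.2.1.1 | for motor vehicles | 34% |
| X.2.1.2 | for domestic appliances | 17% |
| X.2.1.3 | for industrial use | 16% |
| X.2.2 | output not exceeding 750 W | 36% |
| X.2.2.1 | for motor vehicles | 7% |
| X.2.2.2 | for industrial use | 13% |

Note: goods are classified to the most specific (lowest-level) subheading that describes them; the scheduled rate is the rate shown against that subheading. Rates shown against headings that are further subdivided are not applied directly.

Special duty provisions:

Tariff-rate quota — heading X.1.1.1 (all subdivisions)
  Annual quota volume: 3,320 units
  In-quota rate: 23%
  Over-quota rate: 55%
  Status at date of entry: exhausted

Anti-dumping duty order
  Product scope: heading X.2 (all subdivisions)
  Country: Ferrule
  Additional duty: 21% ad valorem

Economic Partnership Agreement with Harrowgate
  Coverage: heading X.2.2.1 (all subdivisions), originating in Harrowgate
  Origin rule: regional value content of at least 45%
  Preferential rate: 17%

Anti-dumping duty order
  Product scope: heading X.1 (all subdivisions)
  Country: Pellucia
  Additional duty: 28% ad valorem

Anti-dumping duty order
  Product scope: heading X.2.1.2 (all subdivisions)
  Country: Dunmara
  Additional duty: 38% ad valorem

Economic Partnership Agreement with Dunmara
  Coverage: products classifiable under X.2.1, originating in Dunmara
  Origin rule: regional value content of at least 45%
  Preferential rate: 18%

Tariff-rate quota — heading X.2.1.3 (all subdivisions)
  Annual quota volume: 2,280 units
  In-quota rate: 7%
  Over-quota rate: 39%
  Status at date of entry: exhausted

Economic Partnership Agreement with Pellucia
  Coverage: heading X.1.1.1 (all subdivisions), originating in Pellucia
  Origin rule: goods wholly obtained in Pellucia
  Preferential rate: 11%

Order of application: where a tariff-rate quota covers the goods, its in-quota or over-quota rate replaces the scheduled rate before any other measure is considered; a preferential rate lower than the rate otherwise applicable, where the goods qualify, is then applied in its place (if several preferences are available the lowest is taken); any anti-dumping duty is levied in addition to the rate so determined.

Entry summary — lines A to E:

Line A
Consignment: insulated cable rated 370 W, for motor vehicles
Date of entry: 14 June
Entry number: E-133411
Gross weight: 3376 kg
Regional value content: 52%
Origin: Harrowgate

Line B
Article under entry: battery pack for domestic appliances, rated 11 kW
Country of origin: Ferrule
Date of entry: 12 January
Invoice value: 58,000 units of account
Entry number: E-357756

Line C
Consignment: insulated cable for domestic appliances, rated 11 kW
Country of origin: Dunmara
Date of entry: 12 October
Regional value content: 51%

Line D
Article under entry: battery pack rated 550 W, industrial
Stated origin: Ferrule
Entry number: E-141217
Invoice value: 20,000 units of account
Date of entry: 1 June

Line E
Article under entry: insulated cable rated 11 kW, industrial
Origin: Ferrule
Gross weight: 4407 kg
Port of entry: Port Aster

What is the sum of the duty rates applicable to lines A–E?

198%

Line A: insulated cable → X.2; rated 370 W → X.2.2; for motor vehicles → X.2.2.1. Scheduled 7%. Harrowgate agreement on X.2.2.1: RVC ≥ 45% → 17% available; preference 17% not lower than 7% → no reduction. → 7%.
Line B: battery pack → X.1; rated 11 kW → X.1.2; for domestic appliances → X.1.2.1. Scheduled 21%. No special measure applies. → 21%.
Line C: insulated cable → X.2; rated 11 kW → X.2.1; for domestic appliances → X.2.1.2. Scheduled 17%. Dunmara agreement on X.2.1: RVC ≥ 45% → 18% available; preference 18% not lower than 17% → no reduction; anti-dumping (Dunmara, X.2.1.2): +38%; total 17% + 38% = 55%. → 55%.
Line D: battery pack → X.1; rated 550 W → X.1.1; industrial → X.1.1.1. Scheduled 31%. quota on X.1.1.1 exhausted → over-quota 55%. → 55%.
Line E: insulated cable → X.2; rated 11 kW → X.2.1; industrial → X.2.1.3. Scheduled 16%. quota on X.2.1.3 exhausted → over-quota 39%; anti-dumping (Ferrule, X.2): +21%; total 39% + 21% = 60%. → 60%.
Sum: 7% + 21% + 55% + 55% + 60% = 198%.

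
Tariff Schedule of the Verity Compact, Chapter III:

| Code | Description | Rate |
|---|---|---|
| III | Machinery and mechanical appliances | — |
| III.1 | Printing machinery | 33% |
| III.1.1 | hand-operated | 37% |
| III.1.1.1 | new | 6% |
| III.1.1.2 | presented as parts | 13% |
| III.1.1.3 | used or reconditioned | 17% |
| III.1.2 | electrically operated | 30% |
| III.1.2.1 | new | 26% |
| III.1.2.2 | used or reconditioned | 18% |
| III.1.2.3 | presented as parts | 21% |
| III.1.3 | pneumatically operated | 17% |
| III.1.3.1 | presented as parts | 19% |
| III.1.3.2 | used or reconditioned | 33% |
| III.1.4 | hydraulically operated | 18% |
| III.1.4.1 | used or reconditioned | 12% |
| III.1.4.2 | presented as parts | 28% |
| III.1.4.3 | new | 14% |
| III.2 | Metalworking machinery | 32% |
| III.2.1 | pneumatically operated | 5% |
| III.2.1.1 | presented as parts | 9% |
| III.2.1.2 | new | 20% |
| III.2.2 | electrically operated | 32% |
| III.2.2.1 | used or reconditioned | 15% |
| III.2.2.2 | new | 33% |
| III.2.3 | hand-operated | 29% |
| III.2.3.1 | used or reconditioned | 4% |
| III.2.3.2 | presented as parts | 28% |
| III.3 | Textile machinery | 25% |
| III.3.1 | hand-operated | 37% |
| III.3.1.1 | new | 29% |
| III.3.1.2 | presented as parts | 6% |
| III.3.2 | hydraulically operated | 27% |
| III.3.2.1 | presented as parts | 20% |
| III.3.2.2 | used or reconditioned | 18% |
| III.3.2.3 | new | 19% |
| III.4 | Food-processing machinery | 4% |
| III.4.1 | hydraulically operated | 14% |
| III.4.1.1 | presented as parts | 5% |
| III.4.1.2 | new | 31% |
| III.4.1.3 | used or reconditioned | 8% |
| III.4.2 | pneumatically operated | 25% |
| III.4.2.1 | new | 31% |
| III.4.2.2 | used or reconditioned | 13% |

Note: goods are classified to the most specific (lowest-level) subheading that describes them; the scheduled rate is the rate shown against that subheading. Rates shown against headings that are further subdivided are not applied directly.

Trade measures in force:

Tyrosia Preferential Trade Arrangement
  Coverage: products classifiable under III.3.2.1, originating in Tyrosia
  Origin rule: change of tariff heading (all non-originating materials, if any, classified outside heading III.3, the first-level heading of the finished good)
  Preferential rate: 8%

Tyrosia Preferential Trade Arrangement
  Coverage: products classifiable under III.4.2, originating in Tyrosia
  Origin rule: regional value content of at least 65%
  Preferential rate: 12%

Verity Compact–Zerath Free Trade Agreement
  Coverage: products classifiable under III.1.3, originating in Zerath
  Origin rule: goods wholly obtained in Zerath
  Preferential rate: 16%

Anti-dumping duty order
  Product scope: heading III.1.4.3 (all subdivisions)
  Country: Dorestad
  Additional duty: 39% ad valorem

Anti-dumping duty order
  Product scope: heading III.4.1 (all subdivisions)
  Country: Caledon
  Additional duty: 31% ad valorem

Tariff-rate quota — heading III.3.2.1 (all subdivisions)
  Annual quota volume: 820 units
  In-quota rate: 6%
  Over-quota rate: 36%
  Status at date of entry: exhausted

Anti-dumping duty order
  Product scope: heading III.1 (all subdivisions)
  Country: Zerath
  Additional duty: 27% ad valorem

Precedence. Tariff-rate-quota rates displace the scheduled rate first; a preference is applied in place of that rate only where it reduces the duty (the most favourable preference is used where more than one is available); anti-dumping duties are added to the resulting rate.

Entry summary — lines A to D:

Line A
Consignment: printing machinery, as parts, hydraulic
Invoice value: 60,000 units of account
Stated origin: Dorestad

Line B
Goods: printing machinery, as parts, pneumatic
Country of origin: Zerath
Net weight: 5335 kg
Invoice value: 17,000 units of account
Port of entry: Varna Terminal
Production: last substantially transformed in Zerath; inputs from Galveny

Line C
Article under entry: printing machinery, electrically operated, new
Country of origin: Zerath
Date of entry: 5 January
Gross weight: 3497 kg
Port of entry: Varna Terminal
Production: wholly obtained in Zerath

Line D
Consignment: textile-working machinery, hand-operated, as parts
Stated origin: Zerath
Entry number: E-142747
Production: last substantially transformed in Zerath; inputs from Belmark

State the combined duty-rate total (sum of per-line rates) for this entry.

Line A: printing → III.1; hydraulic → III.1.4; as parts → III.1.4.2. Scheduled 28%. No special measure applies. → 28%.
Line B: printing → III.1; pneumatic → III.1.3; as parts → III.1.3.1. Scheduled 19%. Zerath agreement on III.1.3: not wholly obtained; anti-dumping (Zerath, III.1): +27%; total 19% + 27% = 46%. → 46%.
Line C: printing → III.1; electrically operated → III.1.2; new → III.1.2.1. Scheduled 26%. Zerath agreement on III.1.3: III.1.2.1 not covered; anti-dumping (Zerath, III.1): +27%; total 26% + 27% = 53%. → 53%.
Line D: textile-working → III.3; hand-operated → III.3.1; as parts → III.3.1.2. Scheduled 6%. Zerath agreement on III.1.3: III.3.1.2 not covered. → 6%.
Sum: 28% + 46% + 53% + 6% = 133%.

133%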